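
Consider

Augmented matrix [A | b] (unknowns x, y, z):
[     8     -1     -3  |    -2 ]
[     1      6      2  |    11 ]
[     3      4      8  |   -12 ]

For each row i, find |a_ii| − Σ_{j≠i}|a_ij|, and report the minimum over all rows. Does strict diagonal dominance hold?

row 1: |8| − (1+3) = 4
row 2: |6| − (1+2) = 3
row 3: |8| − (3+4) = 1
minimum over rows = 1 → strictly diagonally dominant (convergence guaranteed)

1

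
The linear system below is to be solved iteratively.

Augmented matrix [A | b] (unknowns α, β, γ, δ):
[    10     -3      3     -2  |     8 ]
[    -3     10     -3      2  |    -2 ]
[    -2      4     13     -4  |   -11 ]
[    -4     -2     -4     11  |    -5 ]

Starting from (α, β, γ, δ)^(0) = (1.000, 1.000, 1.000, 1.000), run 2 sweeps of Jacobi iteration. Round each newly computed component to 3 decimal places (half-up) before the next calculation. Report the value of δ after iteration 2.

-0.306

Iteration 1:
  α = (8 - (-3)·1.000 - (3)·1.000 - (-2)·1.000) / (10) = 1.000
  β = (-2 - (-3)·1.000 - (-3)·1.000 - (2)·1.000) / (10) = 0.200
  γ = (-11 - (-2)·1.000 - (4)·1.000 - (-4)·1.000) / (13) = -0.692
  δ = (-5 - (-4)·1.000 - (-2)·1.000 - (-4)·1.000) / (11) = 0.455
Iteration 2:
  α = (8 - (-3)·0.200 - (3)·-0.692 - (-2)·0.455) / (10) = 1.159
  β = (-2 - (-3)·1.000 - (-3)·-0.692 - (2)·0.455) / (10) = -0.199
  γ = (-11 - (-2)·1.000 - (4)·0.200 - (-4)·0.455) / (13) = -0.614
  δ = (-5 - (-4)·1.000 - (-2)·0.200 - (-4)·-0.692) / (11) = -0.306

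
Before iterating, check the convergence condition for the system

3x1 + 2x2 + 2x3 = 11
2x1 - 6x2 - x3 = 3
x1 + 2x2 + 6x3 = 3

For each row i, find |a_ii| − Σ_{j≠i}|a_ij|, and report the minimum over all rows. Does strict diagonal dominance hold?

row 1: |3| − (2+2) = -1
row 2: |-6| − (2+1) = 3
row 3: |6| − (1+2) = 3
minimum over rows = -1 → not strictly diagonally dominant

-1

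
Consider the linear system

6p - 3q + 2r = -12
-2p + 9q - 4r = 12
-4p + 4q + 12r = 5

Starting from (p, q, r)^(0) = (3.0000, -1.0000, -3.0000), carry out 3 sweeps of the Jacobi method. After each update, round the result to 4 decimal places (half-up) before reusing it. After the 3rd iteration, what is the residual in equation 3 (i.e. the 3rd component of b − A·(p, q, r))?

Iteration 1:
  p = (-12 - (-3)·-1.0000 - (2)·-3.0000) / (6) = -1.5000
  q = (12 - (-2)·3.0000 - (-4)·-3.0000) / (9) = 0.6667
  r = (5 - (-4)·3.0000 - (4)·-1.0000) / (12) = 1.7500
Iteration 2:
  p = (-12 - (-3)·0.6667 - (2)·1.7500) / (6) = -2.2500
  q = (12 - (-2)·-1.5000 - (-4)·1.7500) / (9) = 1.7778
  r = (5 - (-4)·-1.5000 - (4)·0.6667) / (12) = -0.3056
Iteration 3:
  p = (-12 - (-3)·1.7778 - (2)·-0.3056) / (6) = -1.0092
  q = (12 - (-2)·-2.2500 - (-4)·-0.3056) / (9) = 0.6975
  r = (5 - (-4)·-2.2500 - (4)·1.7778) / (12) = -0.9259
Residual b − A·x = (-2.0005, 0.0005, 9.2840)

9.2840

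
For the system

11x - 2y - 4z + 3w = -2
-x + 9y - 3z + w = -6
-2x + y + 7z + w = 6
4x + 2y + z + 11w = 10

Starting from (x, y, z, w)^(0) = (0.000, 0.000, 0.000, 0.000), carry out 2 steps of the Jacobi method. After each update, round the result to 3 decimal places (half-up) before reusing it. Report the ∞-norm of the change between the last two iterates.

Iteration 1:
  x = (-2 - (-2)·0.000 - (-4)·0.000 - (3)·0.000) / (11) = -0.182
  y = (-6 - (-1)·0.000 - (-3)·0.000 - (1)·0.000) / (9) = -0.667
  z = (6 - (-2)·0.000 - (1)·0.000 - (1)·0.000) / (7) = 0.857
  w = (10 - (4)·0.000 - (2)·0.000 - (1)·0.000) / (11) = 0.909
Iteration 2:
  x = (-2 - (-2)·-0.667 - (-4)·0.857 - (3)·0.909) / (11) = -0.239
  y = (-6 - (-1)·-0.182 - (-3)·0.857 - (1)·0.909) / (9) = -0.502
  z = (6 - (-2)·-0.182 - (1)·-0.667 - (1)·0.909) / (7) = 0.771
  w = (10 - (4)·-0.182 - (2)·-0.667 - (1)·0.857) / (11) = 1.019
Change: (-0.057, 0.165, -0.086, 0.110) → max |·| = 0.165

0.165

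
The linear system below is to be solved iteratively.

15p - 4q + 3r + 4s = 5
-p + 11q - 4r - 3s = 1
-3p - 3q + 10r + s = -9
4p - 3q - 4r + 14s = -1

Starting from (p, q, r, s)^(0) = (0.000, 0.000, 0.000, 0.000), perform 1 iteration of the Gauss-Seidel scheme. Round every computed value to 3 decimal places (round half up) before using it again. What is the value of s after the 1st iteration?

-0.359

Iteration 1:
  p = (5 - (-4)·0.000 - (3)·0.000 - (4)·0.000) / (15) = 0.333
  q = (1 - (-1)·0.333 - (-4)·0.000 - (-3)·0.000) / (11) = 0.121
  r = (-9 - (-3)·0.333 - (-3)·0.121 - (1)·0.000) / (10) = -0.764
  s = (-1 - (4)·0.333 - (-3)·0.121 - (-4)·-0.764) / (14) = -0.359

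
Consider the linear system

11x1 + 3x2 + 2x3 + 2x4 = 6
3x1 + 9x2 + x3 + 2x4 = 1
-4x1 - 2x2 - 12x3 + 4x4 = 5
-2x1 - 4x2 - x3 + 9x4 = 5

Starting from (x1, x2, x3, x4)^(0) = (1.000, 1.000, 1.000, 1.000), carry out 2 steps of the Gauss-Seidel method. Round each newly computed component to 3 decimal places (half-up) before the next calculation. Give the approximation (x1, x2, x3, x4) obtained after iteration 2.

(0.520, -0.159, -0.414, 0.554)

Iteration 1:
  x1 = (6 - (3)·1.000 - (2)·1.000 - (2)·1.000) / (11) = -0.091
  x2 = (1 - (3)·-0.091 - (1)·1.000 - (2)·1.000) / (9) = -0.192
  x3 = (5 - (-4)·-0.091 - (-2)·-0.192 - (4)·1.000) / (-12) = -0.021
  x4 = (5 - (-2)·-0.091 - (-4)·-0.192 - (-1)·-0.021) / (9) = 0.448
Iteration 2:
  x1 = (6 - (3)·-0.192 - (2)·-0.021 - (2)·0.448) / (11) = 0.520
  x2 = (1 - (3)·0.520 - (1)·-0.021 - (2)·0.448) / (9) = -0.159
  x3 = (5 - (-4)·0.520 - (-2)·-0.159 - (4)·0.448) / (-12) = -0.414
  x4 = (5 - (-2)·0.520 - (-4)·-0.159 - (-1)·-0.414) / (9) = 0.554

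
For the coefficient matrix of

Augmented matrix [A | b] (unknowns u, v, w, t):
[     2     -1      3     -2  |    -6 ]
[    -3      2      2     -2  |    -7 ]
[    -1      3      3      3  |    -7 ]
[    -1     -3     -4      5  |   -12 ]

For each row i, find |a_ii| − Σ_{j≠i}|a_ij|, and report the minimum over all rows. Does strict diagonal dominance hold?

row 1: |2| − (1+3+2) = -4
row 2: |2| − (3+2+2) = -5
row 3: |3| − (1+3+3) = -4
row 4: |5| − (1+3+4) = -3
minimum over rows = -5 → not strictly diagonally dominant

-5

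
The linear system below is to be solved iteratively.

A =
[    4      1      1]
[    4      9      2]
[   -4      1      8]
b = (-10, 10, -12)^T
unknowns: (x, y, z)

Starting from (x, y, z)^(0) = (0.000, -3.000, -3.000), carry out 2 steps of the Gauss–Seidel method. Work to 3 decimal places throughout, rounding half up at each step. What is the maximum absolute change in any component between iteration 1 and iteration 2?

1.486

Iteration 1:
  x = (-10 - (1)·-3.000 - (1)·-3.000) / (4) = -1.000
  y = (10 - (4)·-1.000 - (2)·-3.000) / (9) = 2.222
  z = (-12 - (-4)·-1.000 - (1)·2.222) / (8) = -2.278
Iteration 2:
  x = (-10 - (1)·2.222 - (1)·-2.278) / (4) = -2.486
  y = (10 - (4)·-2.486 - (2)·-2.278) / (9) = 2.722
  z = (-12 - (-4)·-2.486 - (1)·2.722) / (8) = -3.083
Change: (-1.486, 0.500, -0.805) → max |·| = 1.486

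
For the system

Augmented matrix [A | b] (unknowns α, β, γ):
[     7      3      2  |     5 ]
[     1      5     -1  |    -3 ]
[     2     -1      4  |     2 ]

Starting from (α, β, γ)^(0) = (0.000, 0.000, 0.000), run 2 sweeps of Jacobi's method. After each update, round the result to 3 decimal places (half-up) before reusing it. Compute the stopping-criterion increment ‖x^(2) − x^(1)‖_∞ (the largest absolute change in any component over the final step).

0.507

Iteration 1:
  α = (5 - (3)·0.000 - (2)·0.000) / (7) = 0.714
  β = (-3 - (1)·0.000 - (-1)·0.000) / (5) = -0.600
  γ = (2 - (2)·0.000 - (-1)·0.000) / (4) = 0.500
Iteration 2:
  α = (5 - (3)·-0.600 - (2)·0.500) / (7) = 0.829
  β = (-3 - (1)·0.714 - (-1)·0.500) / (5) = -0.643
  γ = (2 - (2)·0.714 - (-1)·-0.600) / (4) = -0.007
Change: (0.115, -0.043, -0.507) → max |·| = 0.507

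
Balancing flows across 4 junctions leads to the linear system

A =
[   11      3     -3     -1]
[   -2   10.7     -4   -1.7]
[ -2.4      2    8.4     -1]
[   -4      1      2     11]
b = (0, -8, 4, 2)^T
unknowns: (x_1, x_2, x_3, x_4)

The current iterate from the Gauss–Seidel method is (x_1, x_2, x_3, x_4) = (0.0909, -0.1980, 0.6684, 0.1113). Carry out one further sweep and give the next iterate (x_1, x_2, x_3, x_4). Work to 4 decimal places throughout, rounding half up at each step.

One sweep:
  x_1 = (0 - (3)·-0.1980 - (-3)·0.6684 - (-1)·0.1113) / (11) = 0.2464
  x_2 = (-8 - (-2)·0.2464 - (-4)·0.6684 - (-1.7)·0.1113) / (10.7) = -0.4341
  x_3 = (4 - (-2.4)·0.2464 - (2)·-0.4341 - (-1)·0.1113) / (8.4) = 0.6632
  x_4 = (2 - (-4)·0.2464 - (1)·-0.4341 - (2)·0.6632) / (11) = 0.1903

(0.2464, -0.4341, 0.6632, 0.1903)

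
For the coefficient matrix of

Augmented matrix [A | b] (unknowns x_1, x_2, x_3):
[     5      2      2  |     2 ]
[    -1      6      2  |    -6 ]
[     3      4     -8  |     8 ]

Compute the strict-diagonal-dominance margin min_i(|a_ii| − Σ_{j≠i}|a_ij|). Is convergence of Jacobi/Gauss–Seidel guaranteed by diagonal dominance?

row 1: |5| − (2+2) = 1
row 2: |6| − (1+2) = 3
row 3: |-8| − (3+4) = 1
minimum over rows = 1 → strictly diagonally dominant (convergence guaranteed)

1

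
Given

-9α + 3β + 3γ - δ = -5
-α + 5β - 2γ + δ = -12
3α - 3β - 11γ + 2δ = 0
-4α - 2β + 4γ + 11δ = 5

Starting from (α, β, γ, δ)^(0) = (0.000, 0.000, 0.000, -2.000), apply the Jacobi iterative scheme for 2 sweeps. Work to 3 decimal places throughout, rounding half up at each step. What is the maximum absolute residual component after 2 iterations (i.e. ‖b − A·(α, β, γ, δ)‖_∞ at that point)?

Iteration 1:
  α = (-5 - (3)·0.000 - (3)·0.000 - (-1)·-2.000) / (-9) = 0.778
  β = (-12 - (-1)·0.000 - (-2)·0.000 - (1)·-2.000) / (5) = -2.000
  γ = (0 - (3)·0.000 - (-3)·0.000 - (2)·-2.000) / (-11) = -0.364
  δ = (5 - (-4)·0.000 - (-2)·0.000 - (4)·0.000) / (11) = 0.455
Iteration 2:
  α = (-5 - (3)·-2.000 - (3)·-0.364 - (-1)·0.455) / (-9) = -0.283
  β = (-12 - (-1)·0.778 - (-2)·-0.364 - (1)·0.455) / (5) = -2.481
  γ = (0 - (3)·0.778 - (-3)·-2.000 - (2)·0.455) / (-11) = 0.840
  δ = (5 - (-4)·0.778 - (-2)·-2.000 - (4)·-0.364) / (11) = 0.506
Residual b − A·x = (-2.118, 1.296, 1.634, -10.020); ∞-norm = 10.020

10.020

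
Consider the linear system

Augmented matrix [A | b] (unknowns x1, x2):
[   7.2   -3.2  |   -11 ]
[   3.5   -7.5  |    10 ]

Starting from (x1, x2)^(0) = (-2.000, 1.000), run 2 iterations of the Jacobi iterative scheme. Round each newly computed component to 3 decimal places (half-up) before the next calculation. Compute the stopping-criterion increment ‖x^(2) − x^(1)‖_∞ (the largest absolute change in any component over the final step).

1.452

Iteration 1:
  x1 = (-11 - (-3.2)·1.000) / (7.2) = -1.083
  x2 = (10 - (3.5)·-2.000) / (-7.5) = -2.267
Iteration 2:
  x1 = (-11 - (-3.2)·-2.267) / (7.2) = -2.535
  x2 = (10 - (3.5)·-1.083) / (-7.5) = -1.839
Change: (-1.452, 0.428) → max |·| = 1.452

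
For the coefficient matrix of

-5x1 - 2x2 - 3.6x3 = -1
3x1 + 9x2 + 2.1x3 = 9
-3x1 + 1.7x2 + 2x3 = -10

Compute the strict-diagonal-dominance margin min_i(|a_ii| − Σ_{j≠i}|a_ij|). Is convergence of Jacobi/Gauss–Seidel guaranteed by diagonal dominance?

row 1: |-5| − (2+3.6) = -0.6
row 2: |9| − (3+2.1) = 3.9
row 3: |2| − (3+1.7) = -2.7
minimum over rows = -2.7 → not strictly diagonally dominant

-2.7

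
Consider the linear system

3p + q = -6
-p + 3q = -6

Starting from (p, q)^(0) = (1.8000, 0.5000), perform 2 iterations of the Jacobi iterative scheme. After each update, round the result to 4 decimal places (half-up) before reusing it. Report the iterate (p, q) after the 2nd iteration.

Iteration 1:
  p = (-6 - (1)·0.5000) / (3) = -2.1667
  q = (-6 - (-1)·1.8000) / (3) = -1.4000
Iteration 2:
  p = (-6 - (1)·-1.4000) / (3) = -1.5333
  q = (-6 - (-1)·-2.1667) / (3) = -2.7222

(-1.5333, -2.7222)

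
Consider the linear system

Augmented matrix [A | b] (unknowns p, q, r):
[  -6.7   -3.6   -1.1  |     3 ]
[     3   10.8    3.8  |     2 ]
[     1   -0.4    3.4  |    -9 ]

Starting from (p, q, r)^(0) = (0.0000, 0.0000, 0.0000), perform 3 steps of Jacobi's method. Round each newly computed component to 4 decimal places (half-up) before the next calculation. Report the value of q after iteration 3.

Iteration 1:
  p = (3 - (-3.6)·0.0000 - (-1.1)·0.0000) / (-6.7) = -0.4478
  q = (2 - (3)·0.0000 - (3.8)·0.0000) / (10.8) = 0.1852
  r = (-9 - (1)·0.0000 - (-0.4)·0.0000) / (3.4) = -2.6471
Iteration 2:
  p = (3 - (-3.6)·0.1852 - (-1.1)·-2.6471) / (-6.7) = -0.1127
  q = (2 - (3)·-0.4478 - (3.8)·-2.6471) / (10.8) = 1.2410
  r = (-9 - (1)·-0.4478 - (-0.4)·0.1852) / (3.4) = -2.4936
Iteration 3:
  p = (3 - (-3.6)·1.2410 - (-1.1)·-2.4936) / (-6.7) = -0.7052
  q = (2 - (3)·-0.1127 - (3.8)·-2.4936) / (10.8) = 1.0939
  r = (-9 - (1)·-0.1127 - (-0.4)·1.2410) / (3.4) = -2.4679

1.0939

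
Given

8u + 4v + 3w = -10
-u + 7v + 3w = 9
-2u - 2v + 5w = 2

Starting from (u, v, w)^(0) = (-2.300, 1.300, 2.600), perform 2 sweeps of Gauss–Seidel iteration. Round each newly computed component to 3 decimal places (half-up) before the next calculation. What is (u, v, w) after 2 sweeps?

Iteration 1:
  u = (-10 - (4)·1.300 - (3)·2.600) / (8) = -2.875
  v = (9 - (-1)·-2.875 - (3)·2.600) / (7) = -0.239
  w = (2 - (-2)·-2.875 - (-2)·-0.239) / (5) = -0.846
Iteration 2:
  u = (-10 - (4)·-0.239 - (3)·-0.846) / (8) = -0.813
  v = (9 - (-1)·-0.813 - (3)·-0.846) / (7) = 1.532
  w = (2 - (-2)·-0.813 - (-2)·1.532) / (5) = 0.688

(-0.813, 1.532, 0.688)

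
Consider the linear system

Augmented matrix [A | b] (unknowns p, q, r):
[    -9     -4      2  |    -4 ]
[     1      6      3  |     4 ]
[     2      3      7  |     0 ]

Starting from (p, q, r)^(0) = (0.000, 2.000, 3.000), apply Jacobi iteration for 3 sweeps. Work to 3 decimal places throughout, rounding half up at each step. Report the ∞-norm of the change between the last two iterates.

0.926

Iteration 1:
  p = (-4 - (-4)·2.000 - (2)·3.000) / (-9) = 0.222
  q = (4 - (1)·0.000 - (3)·3.000) / (6) = -0.833
  r = (0 - (2)·0.000 - (3)·2.000) / (7) = -0.857
Iteration 2:
  p = (-4 - (-4)·-0.833 - (2)·-0.857) / (-9) = 0.624
  q = (4 - (1)·0.222 - (3)·-0.857) / (6) = 1.058
  r = (0 - (2)·0.222 - (3)·-0.833) / (7) = 0.294
Iteration 3:
  p = (-4 - (-4)·1.058 - (2)·0.294) / (-9) = 0.040
  q = (4 - (1)·0.624 - (3)·0.294) / (6) = 0.416
  r = (0 - (2)·0.624 - (3)·1.058) / (7) = -0.632
Change: (-0.584, -0.642, -0.926) → max |·| = 0.926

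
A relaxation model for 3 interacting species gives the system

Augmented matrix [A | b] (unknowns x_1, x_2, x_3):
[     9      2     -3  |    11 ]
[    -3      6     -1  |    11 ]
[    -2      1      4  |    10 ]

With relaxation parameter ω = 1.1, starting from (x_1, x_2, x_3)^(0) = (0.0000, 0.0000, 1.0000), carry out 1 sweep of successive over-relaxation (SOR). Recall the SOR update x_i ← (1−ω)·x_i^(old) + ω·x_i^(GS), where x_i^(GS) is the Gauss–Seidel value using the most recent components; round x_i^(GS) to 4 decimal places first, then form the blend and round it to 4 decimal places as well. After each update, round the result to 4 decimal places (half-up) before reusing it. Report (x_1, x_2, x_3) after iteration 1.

Iteration 1:
  x_1: GS value = (11 - (2)·0.0000 - (-3)·1.0000) / (9) = 1.5556;  x_1 ← (1−ω)·0.0000 + ω·1.5556 = 1.7112
  x_2: GS value = (11 - (-3)·1.7112 - (-1)·1.0000) / (6) = 2.8556;  x_2 ← (1−ω)·0.0000 + ω·2.8556 = 3.1412
  x_3: GS value = (10 - (-2)·1.7112 - (1)·3.1412) / (4) = 2.5703;  x_3 ← (1−ω)·1.0000 + ω·2.5703 = 2.7273

(1.7112, 3.1412, 2.7273)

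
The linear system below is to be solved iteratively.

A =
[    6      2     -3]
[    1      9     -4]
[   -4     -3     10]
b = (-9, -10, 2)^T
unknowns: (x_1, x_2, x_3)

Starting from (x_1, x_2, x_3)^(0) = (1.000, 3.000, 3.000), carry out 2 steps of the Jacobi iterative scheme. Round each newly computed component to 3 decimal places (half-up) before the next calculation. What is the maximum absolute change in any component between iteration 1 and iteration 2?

1.667

Iteration 1:
  x_1 = (-9 - (2)·3.000 - (-3)·3.000) / (6) = -1.000
  x_2 = (-10 - (1)·1.000 - (-4)·3.000) / (9) = 0.111
  x_3 = (2 - (-4)·1.000 - (-3)·3.000) / (10) = 1.500
Iteration 2:
  x_1 = (-9 - (2)·0.111 - (-3)·1.500) / (6) = -0.787
  x_2 = (-10 - (1)·-1.000 - (-4)·1.500) / (9) = -0.333
  x_3 = (2 - (-4)·-1.000 - (-3)·0.111) / (10) = -0.167
Change: (0.213, -0.444, -1.667) → max |·| = 1.667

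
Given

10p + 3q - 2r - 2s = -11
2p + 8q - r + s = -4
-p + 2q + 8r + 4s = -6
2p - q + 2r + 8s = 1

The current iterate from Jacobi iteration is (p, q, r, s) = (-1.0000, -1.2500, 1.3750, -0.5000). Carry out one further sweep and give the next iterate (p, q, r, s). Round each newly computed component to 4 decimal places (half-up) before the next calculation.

(-0.5500, -0.0156, -0.3125, -0.1250)

One sweep:
  p = (-11 - (3)·-1.2500 - (-2)·1.3750 - (-2)·-0.5000) / (10) = -0.5500
  q = (-4 - (2)·-1.0000 - (-1)·1.3750 - (1)·-0.5000) / (8) = -0.0156
  r = (-6 - (-1)·-1.0000 - (2)·-1.2500 - (4)·-0.5000) / (8) = -0.3125
  s = (1 - (2)·-1.0000 - (-1)·-1.2500 - (2)·1.3750) / (8) = -0.1250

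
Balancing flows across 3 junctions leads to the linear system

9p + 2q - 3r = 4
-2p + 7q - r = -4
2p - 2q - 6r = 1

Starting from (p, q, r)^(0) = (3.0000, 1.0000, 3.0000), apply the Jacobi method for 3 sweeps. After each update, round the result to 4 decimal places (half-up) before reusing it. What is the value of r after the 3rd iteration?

Iteration 1:
  p = (4 - (2)·1.0000 - (-3)·3.0000) / (9) = 1.2222
  q = (-4 - (-2)·3.0000 - (-1)·3.0000) / (7) = 0.7143
  r = (1 - (2)·3.0000 - (-2)·1.0000) / (-6) = 0.5000
Iteration 2:
  p = (4 - (2)·0.7143 - (-3)·0.5000) / (9) = 0.4524
  q = (-4 - (-2)·1.2222 - (-1)·0.5000) / (7) = -0.1508
  r = (1 - (2)·1.2222 - (-2)·0.7143) / (-6) = 0.0026
Iteration 3:
  p = (4 - (2)·-0.1508 - (-3)·0.0026) / (9) = 0.4788
  q = (-4 - (-2)·0.4524 - (-1)·0.0026) / (7) = -0.4418
  r = (1 - (2)·0.4524 - (-2)·-0.1508) / (-6) = 0.0344

0.0344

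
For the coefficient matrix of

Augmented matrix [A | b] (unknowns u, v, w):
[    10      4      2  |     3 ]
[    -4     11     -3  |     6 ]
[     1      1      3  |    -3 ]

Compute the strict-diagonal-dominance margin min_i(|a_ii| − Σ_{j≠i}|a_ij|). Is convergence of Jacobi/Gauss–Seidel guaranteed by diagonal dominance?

1

row 1: |10| − (4+2) = 4
row 2: |11| − (4+3) = 4
row 3: |3| − (1+1) = 1
minimum over rows = 1 → strictly diagonally dominant (convergence guaranteed)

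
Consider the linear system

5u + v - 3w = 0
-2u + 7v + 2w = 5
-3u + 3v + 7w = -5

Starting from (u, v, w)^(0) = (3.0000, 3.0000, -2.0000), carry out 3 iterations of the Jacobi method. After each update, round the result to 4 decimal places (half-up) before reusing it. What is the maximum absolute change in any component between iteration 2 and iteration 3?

1.1493

Iteration 1:
  u = (0 - (1)·3.0000 - (-3)·-2.0000) / (5) = -1.8000
  v = (5 - (-2)·3.0000 - (2)·-2.0000) / (7) = 2.1429
  w = (-5 - (-3)·3.0000 - (3)·3.0000) / (7) = -0.7143
Iteration 2:
  u = (0 - (1)·2.1429 - (-3)·-0.7143) / (5) = -0.8572
  v = (5 - (-2)·-1.8000 - (2)·-0.7143) / (7) = 0.4041
  w = (-5 - (-3)·-1.8000 - (3)·2.1429) / (7) = -2.4041
Iteration 3:
  u = (0 - (1)·0.4041 - (-3)·-2.4041) / (5) = -1.5233
  v = (5 - (-2)·-0.8572 - (2)·-2.4041) / (7) = 1.1563
  w = (-5 - (-3)·-0.8572 - (3)·0.4041) / (7) = -1.2548
Change: (-0.6661, 0.7522, 1.1493) → max |·| = 1.1493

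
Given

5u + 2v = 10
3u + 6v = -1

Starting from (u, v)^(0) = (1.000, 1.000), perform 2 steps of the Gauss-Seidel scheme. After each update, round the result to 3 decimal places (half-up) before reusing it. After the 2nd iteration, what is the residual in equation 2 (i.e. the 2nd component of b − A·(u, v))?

Iteration 1:
  u = (10 - (2)·1.000) / (5) = 1.600
  v = (-1 - (3)·1.600) / (6) = -0.967
Iteration 2:
  u = (10 - (2)·-0.967) / (5) = 2.387
  v = (-1 - (3)·2.387) / (6) = -1.360
Residual b − A·x = (0.785, -0.001)

-0.001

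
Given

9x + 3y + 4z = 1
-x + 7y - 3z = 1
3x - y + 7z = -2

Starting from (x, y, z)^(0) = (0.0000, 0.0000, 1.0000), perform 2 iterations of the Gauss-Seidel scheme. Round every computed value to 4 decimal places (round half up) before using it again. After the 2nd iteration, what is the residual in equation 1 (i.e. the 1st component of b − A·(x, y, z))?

1.9963

Iteration 1:
  x = (1 - (3)·0.0000 - (4)·1.0000) / (9) = -0.3333
  y = (1 - (-1)·-0.3333 - (-3)·1.0000) / (7) = 0.5238
  z = (-2 - (3)·-0.3333 - (-1)·0.5238) / (7) = -0.0680
Iteration 2:
  x = (1 - (3)·0.5238 - (4)·-0.0680) / (9) = -0.0333
  y = (1 - (-1)·-0.0333 - (-3)·-0.0680) / (7) = 0.1090
  z = (-2 - (3)·-0.0333 - (-1)·0.1090) / (7) = -0.2559
Residual b − A·x = (1.9963, -0.5640, 0.0002)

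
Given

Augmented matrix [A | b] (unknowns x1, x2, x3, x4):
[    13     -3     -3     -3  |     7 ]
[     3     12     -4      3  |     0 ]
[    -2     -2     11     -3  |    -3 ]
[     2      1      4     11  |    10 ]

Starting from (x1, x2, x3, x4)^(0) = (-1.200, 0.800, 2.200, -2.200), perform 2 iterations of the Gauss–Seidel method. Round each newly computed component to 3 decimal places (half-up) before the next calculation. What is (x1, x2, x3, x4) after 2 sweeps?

Iteration 1:
  x1 = (7 - (-3)·0.800 - (-3)·2.200 - (-3)·-2.200) / (13) = 0.723
  x2 = (0 - (3)·0.723 - (-4)·2.200 - (3)·-2.200) / (12) = 1.103
  x3 = (-3 - (-2)·0.723 - (-2)·1.103 - (-3)·-2.200) / (11) = -0.541
  x4 = (10 - (2)·0.723 - (1)·1.103 - (4)·-0.541) / (11) = 0.874
Iteration 2:
  x1 = (7 - (-3)·1.103 - (-3)·-0.541 - (-3)·0.874) / (13) = 0.870
  x2 = (0 - (3)·0.870 - (-4)·-0.541 - (3)·0.874) / (12) = -0.616
  x3 = (-3 - (-2)·0.870 - (-2)·-0.616 - (-3)·0.874) / (11) = 0.012
  x4 = (10 - (2)·0.870 - (1)·-0.616 - (4)·0.012) / (11) = 0.803

(0.870, -0.616, 0.012, 0.803)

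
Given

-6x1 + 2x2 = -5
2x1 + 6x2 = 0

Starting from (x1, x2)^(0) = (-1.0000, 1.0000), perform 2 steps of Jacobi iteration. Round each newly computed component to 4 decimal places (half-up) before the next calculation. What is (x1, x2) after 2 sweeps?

Iteration 1:
  x1 = (-5 - (2)·1.0000) / (-6) = 1.1667
  x2 = (0 - (2)·-1.0000) / (6) = 0.3333
Iteration 2:
  x1 = (-5 - (2)·0.3333) / (-6) = 0.9444
  x2 = (0 - (2)·1.1667) / (6) = -0.3889

(0.9444, -0.3889)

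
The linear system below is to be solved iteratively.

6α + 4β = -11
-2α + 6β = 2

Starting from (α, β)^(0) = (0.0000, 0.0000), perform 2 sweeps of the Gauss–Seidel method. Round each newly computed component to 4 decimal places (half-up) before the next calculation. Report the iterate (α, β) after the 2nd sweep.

(-1.6481, -0.2160)

Iteration 1:
  α = (-11 - (4)·0.0000) / (6) = -1.8333
  β = (2 - (-2)·-1.8333) / (6) = -0.2778
Iteration 2:
  α = (-11 - (4)·-0.2778) / (6) = -1.6481
  β = (2 - (-2)·-1.6481) / (6) = -0.2160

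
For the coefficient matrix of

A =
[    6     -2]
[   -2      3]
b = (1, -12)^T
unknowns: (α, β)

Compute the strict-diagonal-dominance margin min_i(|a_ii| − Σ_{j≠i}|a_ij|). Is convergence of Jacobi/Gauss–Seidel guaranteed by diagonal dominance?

row 1: |6| − (2) = 4
row 2: |3| − (2) = 1
minimum over rows = 1 → strictly diagonally dominant (convergence guaranteed)

1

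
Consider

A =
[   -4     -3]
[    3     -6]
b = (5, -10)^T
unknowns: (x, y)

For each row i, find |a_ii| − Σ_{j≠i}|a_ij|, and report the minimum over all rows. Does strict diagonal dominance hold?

row 1: |-4| − (3) = 1
row 2: |-6| − (3) = 3
minimum over rows = 1 → strictly diagonally dominant (convergence guaranteed)

1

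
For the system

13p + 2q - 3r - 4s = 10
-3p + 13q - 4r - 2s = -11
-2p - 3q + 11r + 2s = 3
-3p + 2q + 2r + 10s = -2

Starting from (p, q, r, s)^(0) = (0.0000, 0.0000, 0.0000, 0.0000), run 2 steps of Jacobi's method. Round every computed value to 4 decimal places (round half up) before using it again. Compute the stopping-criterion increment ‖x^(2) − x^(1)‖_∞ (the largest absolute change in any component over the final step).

Iteration 1:
  p = (10 - (2)·0.0000 - (-3)·0.0000 - (-4)·0.0000) / (13) = 0.7692
  q = (-11 - (-3)·0.0000 - (-4)·0.0000 - (-2)·0.0000) / (13) = -0.8462
  r = (3 - (-2)·0.0000 - (-3)·0.0000 - (2)·0.0000) / (11) = 0.2727
  s = (-2 - (-3)·0.0000 - (2)·0.0000 - (2)·0.0000) / (10) = -0.2000
Iteration 2:
  p = (10 - (2)·-0.8462 - (-3)·0.2727 - (-4)·-0.2000) / (13) = 0.9008
  q = (-11 - (-3)·0.7692 - (-4)·0.2727 - (-2)·-0.2000) / (13) = -0.6155
  r = (3 - (-2)·0.7692 - (-3)·-0.8462 - (2)·-0.2000) / (11) = 0.2182
  s = (-2 - (-3)·0.7692 - (2)·-0.8462 - (2)·0.2727) / (10) = 0.1455
Change: (0.1316, 0.2307, -0.0545, 0.3455) → max |·| = 0.3455

0.3455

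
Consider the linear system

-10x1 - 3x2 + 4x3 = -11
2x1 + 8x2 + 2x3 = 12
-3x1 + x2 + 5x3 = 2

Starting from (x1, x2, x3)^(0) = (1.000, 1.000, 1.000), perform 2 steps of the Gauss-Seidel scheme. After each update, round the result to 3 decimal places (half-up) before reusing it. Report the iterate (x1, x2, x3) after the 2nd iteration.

Iteration 1:
  x1 = (-11 - (-3)·1.000 - (4)·1.000) / (-10) = 1.200
  x2 = (12 - (2)·1.200 - (2)·1.000) / (8) = 0.950
  x3 = (2 - (-3)·1.200 - (1)·0.950) / (5) = 0.930
Iteration 2:
  x1 = (-11 - (-3)·0.950 - (4)·0.930) / (-10) = 1.187
  x2 = (12 - (2)·1.187 - (2)·0.930) / (8) = 0.971
  x3 = (2 - (-3)·1.187 - (1)·0.971) / (5) = 0.918

(1.187, 0.971, 0.918)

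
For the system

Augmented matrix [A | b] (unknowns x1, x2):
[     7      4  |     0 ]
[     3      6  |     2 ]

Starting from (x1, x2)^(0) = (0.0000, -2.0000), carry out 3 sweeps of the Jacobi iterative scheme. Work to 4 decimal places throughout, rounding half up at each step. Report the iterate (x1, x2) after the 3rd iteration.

(0.1361, 0.4286)

Iteration 1:
  x1 = (0 - (4)·-2.0000) / (7) = 1.1429
  x2 = (2 - (3)·0.0000) / (6) = 0.3333
Iteration 2:
  x1 = (0 - (4)·0.3333) / (7) = -0.1905
  x2 = (2 - (3)·1.1429) / (6) = -0.2381
Iteration 3:
  x1 = (0 - (4)·-0.2381) / (7) = 0.1361
  x2 = (2 - (3)·-0.1905) / (6) = 0.4286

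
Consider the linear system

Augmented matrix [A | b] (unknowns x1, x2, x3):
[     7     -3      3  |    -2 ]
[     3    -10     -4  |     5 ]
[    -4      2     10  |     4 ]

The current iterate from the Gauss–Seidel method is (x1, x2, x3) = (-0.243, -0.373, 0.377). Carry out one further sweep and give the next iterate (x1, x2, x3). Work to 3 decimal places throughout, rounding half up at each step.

One sweep:
  x1 = (-2 - (-3)·-0.373 - (3)·0.377) / (7) = -0.607
  x2 = (5 - (3)·-0.607 - (-4)·0.377) / (-10) = -0.833
  x3 = (4 - (-4)·-0.607 - (2)·-0.833) / (10) = 0.324

(-0.607, -0.833, 0.324)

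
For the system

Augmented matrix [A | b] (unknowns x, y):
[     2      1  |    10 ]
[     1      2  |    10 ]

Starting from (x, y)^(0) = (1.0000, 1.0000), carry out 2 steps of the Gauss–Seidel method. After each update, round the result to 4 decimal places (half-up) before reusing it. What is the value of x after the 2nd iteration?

Iteration 1:
  x = (10 - (1)·1.0000) / (2) = 4.5000
  y = (10 - (1)·4.5000) / (2) = 2.7500
Iteration 2:
  x = (10 - (1)·2.7500) / (2) = 3.6250
  y = (10 - (1)·3.6250) / (2) = 3.1875

3.6250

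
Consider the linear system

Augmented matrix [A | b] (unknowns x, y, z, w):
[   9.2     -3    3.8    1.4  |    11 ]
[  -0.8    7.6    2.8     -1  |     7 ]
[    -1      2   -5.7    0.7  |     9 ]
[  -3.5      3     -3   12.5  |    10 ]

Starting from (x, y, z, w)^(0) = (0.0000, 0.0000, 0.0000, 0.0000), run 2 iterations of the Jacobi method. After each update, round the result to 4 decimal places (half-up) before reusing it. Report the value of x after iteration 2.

Iteration 1:
  x = (11 - (-3)·0.0000 - (3.8)·0.0000 - (1.4)·0.0000) / (9.2) = 1.1957
  y = (7 - (-0.8)·0.0000 - (2.8)·0.0000 - (-1)·0.0000) / (7.6) = 0.9211
  z = (9 - (-1)·0.0000 - (2)·0.0000 - (0.7)·0.0000) / (-5.7) = -1.5789
  w = (10 - (-3.5)·0.0000 - (3)·0.0000 - (-3)·0.0000) / (12.5) = 0.8000
Iteration 2:
  x = (11 - (-3)·0.9211 - (3.8)·-1.5789 - (1.4)·0.8000) / (9.2) = 2.0264
  y = (7 - (-0.8)·1.1957 - (2.8)·-1.5789 - (-1)·0.8000) / (7.6) = 1.7339
  z = (9 - (-1)·1.1957 - (2)·0.9211 - (0.7)·0.8000) / (-5.7) = -1.3673
  w = (10 - (-3.5)·1.1957 - (3)·0.9211 - (-3)·-1.5789) / (12.5) = 0.5348

2.0264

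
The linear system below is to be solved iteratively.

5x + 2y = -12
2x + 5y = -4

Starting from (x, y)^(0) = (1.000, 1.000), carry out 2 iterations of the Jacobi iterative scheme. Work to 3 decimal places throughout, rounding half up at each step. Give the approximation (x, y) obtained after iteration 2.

(-1.920, 0.320)

Iteration 1:
  x = (-12 - (2)·1.000) / (5) = -2.800
  y = (-4 - (2)·1.000) / (5) = -1.200
Iteration 2:
  x = (-12 - (2)·-1.200) / (5) = -1.920
  y = (-4 - (2)·-2.800) / (5) = 0.320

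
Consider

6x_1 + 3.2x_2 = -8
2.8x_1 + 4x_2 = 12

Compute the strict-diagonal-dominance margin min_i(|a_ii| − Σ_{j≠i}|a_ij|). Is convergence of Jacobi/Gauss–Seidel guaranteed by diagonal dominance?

row 1: |6| − (3.2) = 2.8
row 2: |4| − (2.8) = 1.2
minimum over rows = 1.2 → strictly diagonally dominant (convergence guaranteed)

1.2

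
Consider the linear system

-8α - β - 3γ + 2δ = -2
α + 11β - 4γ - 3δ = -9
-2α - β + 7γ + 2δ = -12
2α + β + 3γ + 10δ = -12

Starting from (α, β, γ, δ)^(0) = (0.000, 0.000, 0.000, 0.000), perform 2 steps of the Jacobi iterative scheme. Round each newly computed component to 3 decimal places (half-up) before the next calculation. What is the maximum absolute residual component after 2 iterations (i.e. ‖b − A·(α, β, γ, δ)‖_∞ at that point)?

2.376

Iteration 1:
  α = (-2 - (-1)·0.000 - (-3)·0.000 - (2)·0.000) / (-8) = 0.250
  β = (-9 - (1)·0.000 - (-4)·0.000 - (-3)·0.000) / (11) = -0.818
  γ = (-12 - (-2)·0.000 - (-1)·0.000 - (2)·0.000) / (7) = -1.714
  δ = (-12 - (2)·0.000 - (1)·0.000 - (3)·0.000) / (10) = -1.200
Iteration 2:
  α = (-2 - (-1)·-0.818 - (-3)·-1.714 - (2)·-1.200) / (-8) = 0.695
  β = (-9 - (1)·0.250 - (-4)·-1.714 - (-3)·-1.200) / (11) = -1.791
  γ = (-12 - (-2)·0.250 - (-1)·-0.818 - (2)·-1.200) / (7) = -1.417
  δ = (-12 - (2)·0.250 - (1)·-0.818 - (3)·-1.714) / (10) = -0.654
Residual b − A·x = (-1.174, 2.376, -1.174, -0.808); ∞-norm = 2.376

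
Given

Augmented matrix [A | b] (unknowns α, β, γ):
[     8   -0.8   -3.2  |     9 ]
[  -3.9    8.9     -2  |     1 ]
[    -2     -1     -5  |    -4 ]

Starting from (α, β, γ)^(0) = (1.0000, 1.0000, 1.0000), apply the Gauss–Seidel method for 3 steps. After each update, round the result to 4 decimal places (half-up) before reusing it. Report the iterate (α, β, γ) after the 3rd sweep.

(1.2646, 0.7097, 0.1522)

Iteration 1:
  α = (9 - (-0.8)·1.0000 - (-3.2)·1.0000) / (8) = 1.6250
  β = (1 - (-3.9)·1.6250 - (-2)·1.0000) / (8.9) = 1.0492
  γ = (-4 - (-2)·1.6250 - (-1)·1.0492) / (-5) = -0.0598
Iteration 2:
  α = (9 - (-0.8)·1.0492 - (-3.2)·-0.0598) / (8) = 1.2060
  β = (1 - (-3.9)·1.2060 - (-2)·-0.0598) / (8.9) = 0.6274
  γ = (-4 - (-2)·1.2060 - (-1)·0.6274) / (-5) = 0.1921
Iteration 3:
  α = (9 - (-0.8)·0.6274 - (-3.2)·0.1921) / (8) = 1.2646
  β = (1 - (-3.9)·1.2646 - (-2)·0.1921) / (8.9) = 0.7097
  γ = (-4 - (-2)·1.2646 - (-1)·0.7097) / (-5) = 0.1522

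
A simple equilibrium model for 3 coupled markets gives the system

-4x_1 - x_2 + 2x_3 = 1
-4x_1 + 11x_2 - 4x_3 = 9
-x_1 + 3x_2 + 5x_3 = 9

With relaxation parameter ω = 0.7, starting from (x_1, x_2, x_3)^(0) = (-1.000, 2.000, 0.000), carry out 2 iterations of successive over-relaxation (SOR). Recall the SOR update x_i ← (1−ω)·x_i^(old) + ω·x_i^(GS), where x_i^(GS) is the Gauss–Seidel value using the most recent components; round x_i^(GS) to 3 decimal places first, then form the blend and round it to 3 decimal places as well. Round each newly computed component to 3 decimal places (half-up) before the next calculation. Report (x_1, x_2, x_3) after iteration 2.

(-0.332, 0.966, 1.030)

Iteration 1:
  x_1: GS value = (1 - (-1)·2.000 - (2)·0.000) / (-4) = -0.750;  x_1 ← (1−ω)·-1.000 + ω·-0.750 = -0.825
  x_2: GS value = (9 - (-4)·-0.825 - (-4)·0.000) / (11) = 0.518;  x_2 ← (1−ω)·2.000 + ω·0.518 = 0.963
  x_3: GS value = (9 - (-1)·-0.825 - (3)·0.963) / (5) = 1.057;  x_3 ← (1−ω)·0.000 + ω·1.057 = 0.740
Iteration 2:
  x_1: GS value = (1 - (-1)·0.963 - (2)·0.740) / (-4) = -0.121;  x_1 ← (1−ω)·-0.825 + ω·-0.121 = -0.332
  x_2: GS value = (9 - (-4)·-0.332 - (-4)·0.740) / (11) = 0.967;  x_2 ← (1−ω)·0.963 + ω·0.967 = 0.966
  x_3: GS value = (9 - (-1)·-0.332 - (3)·0.966) / (5) = 1.154;  x_3 ← (1−ω)·0.740 + ω·1.154 = 1.030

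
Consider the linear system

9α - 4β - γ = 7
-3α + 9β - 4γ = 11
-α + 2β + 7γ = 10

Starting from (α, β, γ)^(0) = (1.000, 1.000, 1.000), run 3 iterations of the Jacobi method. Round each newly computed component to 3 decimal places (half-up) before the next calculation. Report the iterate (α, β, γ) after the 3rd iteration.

Iteration 1:
  α = (7 - (-4)·1.000 - (-1)·1.000) / (9) = 1.333
  β = (11 - (-3)·1.000 - (-4)·1.000) / (9) = 2.000
  γ = (10 - (-1)·1.000 - (2)·1.000) / (7) = 1.286
Iteration 2:
  α = (7 - (-4)·2.000 - (-1)·1.286) / (9) = 1.810
  β = (11 - (-3)·1.333 - (-4)·1.286) / (9) = 2.238
  γ = (10 - (-1)·1.333 - (2)·2.000) / (7) = 1.048
Iteration 3:
  α = (7 - (-4)·2.238 - (-1)·1.048) / (9) = 1.889
  β = (11 - (-3)·1.810 - (-4)·1.048) / (9) = 2.291
  γ = (10 - (-1)·1.810 - (2)·2.238) / (7) = 1.048

(1.889, 2.291, 1.048)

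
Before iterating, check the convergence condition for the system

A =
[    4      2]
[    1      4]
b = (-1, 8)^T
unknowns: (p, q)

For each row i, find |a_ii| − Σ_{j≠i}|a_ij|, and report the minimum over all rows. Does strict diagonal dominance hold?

row 1: |4| − (2) = 2
row 2: |4| − (1) = 3
minimum over rows = 2 → strictly diagonally dominant (convergence guaranteed)

2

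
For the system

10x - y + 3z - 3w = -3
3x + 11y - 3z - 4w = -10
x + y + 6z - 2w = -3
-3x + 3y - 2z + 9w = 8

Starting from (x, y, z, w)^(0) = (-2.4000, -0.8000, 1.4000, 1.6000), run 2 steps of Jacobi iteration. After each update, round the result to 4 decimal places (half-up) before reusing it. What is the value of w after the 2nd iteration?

Iteration 1:
  x = (-3 - (-1)·-0.8000 - (3)·1.4000 - (-3)·1.6000) / (10) = -0.3200
  y = (-10 - (3)·-2.4000 - (-3)·1.4000 - (-4)·1.6000) / (11) = 0.7091
  z = (-3 - (1)·-2.4000 - (1)·-0.8000 - (-2)·1.6000) / (6) = 0.5667
  w = (8 - (-3)·-2.4000 - (3)·-0.8000 - (-2)·1.4000) / (9) = 0.6667
Iteration 2:
  x = (-3 - (-1)·0.7091 - (3)·0.5667 - (-3)·0.6667) / (10) = -0.1991
  y = (-10 - (3)·-0.3200 - (-3)·0.5667 - (-4)·0.6667) / (11) = -0.4248
  z = (-3 - (1)·-0.3200 - (1)·0.7091 - (-2)·0.6667) / (6) = -0.3426
  w = (8 - (-3)·-0.3200 - (3)·0.7091 - (-2)·0.5667) / (9) = 0.6718

0.6718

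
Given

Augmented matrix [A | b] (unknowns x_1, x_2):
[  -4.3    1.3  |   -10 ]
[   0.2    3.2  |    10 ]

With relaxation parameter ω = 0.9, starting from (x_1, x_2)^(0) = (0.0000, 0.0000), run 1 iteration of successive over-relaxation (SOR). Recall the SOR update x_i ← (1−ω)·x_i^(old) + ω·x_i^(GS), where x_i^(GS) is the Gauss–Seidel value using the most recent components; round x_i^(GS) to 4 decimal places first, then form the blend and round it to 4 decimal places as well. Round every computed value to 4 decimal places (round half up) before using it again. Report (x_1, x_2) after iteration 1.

(2.0930, 2.6948)

Iteration 1:
  x_1: GS value = (-10 - (1.3)·0.0000) / (-4.3) = 2.3256;  x_1 ← (1−ω)·0.0000 + ω·2.3256 = 2.0930
  x_2: GS value = (10 - (0.2)·2.0930) / (3.2) = 2.9942;  x_2 ← (1−ω)·0.0000 + ω·2.9942 = 2.6948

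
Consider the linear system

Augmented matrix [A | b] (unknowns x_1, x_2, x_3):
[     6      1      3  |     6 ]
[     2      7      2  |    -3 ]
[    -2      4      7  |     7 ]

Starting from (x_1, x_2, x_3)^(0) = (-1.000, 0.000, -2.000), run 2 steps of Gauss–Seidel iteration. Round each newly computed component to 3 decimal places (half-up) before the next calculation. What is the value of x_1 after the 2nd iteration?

Iteration 1:
  x_1 = (6 - (1)·0.000 - (3)·-2.000) / (6) = 2.000
  x_2 = (-3 - (2)·2.000 - (2)·-2.000) / (7) = -0.429
  x_3 = (7 - (-2)·2.000 - (4)·-0.429) / (7) = 1.817
Iteration 2:
  x_1 = (6 - (1)·-0.429 - (3)·1.817) / (6) = 0.163
  x_2 = (-3 - (2)·0.163 - (2)·1.817) / (7) = -0.994
  x_3 = (7 - (-2)·0.163 - (4)·-0.994) / (7) = 1.615

0.163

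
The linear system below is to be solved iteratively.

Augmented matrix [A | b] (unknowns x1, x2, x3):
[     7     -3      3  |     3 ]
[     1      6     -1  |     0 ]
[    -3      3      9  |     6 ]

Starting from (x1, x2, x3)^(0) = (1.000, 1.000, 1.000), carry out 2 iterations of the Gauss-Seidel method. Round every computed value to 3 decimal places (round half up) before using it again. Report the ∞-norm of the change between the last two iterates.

0.293

Iteration 1:
  x1 = (3 - (-3)·1.000 - (3)·1.000) / (7) = 0.429
  x2 = (0 - (1)·0.429 - (-1)·1.000) / (6) = 0.095
  x3 = (6 - (-3)·0.429 - (3)·0.095) / (9) = 0.778
Iteration 2:
  x1 = (3 - (-3)·0.095 - (3)·0.778) / (7) = 0.136
  x2 = (0 - (1)·0.136 - (-1)·0.778) / (6) = 0.107
  x3 = (6 - (-3)·0.136 - (3)·0.107) / (9) = 0.676
Change: (-0.293, 0.012, -0.102) → max |·| = 0.293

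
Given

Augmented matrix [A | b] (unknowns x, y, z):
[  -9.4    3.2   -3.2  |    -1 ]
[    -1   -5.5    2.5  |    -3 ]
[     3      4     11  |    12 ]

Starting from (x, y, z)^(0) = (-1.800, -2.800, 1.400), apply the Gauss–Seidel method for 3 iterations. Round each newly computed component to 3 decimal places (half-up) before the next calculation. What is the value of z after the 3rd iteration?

Iteration 1:
  x = (-1 - (3.2)·-2.800 - (-3.2)·1.400) / (-9.4) = -1.323
  y = (-3 - (-1)·-1.323 - (2.5)·1.400) / (-5.5) = 1.422
  z = (12 - (3)·-1.323 - (4)·1.422) / (11) = 0.935
Iteration 2:
  x = (-1 - (3.2)·1.422 - (-3.2)·0.935) / (-9.4) = 0.272
  y = (-3 - (-1)·0.272 - (2.5)·0.935) / (-5.5) = 0.921
  z = (12 - (3)·0.272 - (4)·0.921) / (11) = 0.682
Iteration 3:
  x = (-1 - (3.2)·0.921 - (-3.2)·0.682) / (-9.4) = 0.188
  y = (-3 - (-1)·0.188 - (2.5)·0.682) / (-5.5) = 0.821
  z = (12 - (3)·0.188 - (4)·0.821) / (11) = 0.741

0.741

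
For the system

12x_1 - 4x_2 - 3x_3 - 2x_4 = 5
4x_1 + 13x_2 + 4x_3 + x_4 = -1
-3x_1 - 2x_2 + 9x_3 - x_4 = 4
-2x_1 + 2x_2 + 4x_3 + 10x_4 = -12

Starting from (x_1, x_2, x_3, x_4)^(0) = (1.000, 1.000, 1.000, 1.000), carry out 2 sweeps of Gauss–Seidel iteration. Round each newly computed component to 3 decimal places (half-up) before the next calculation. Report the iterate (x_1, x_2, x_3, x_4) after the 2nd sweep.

Iteration 1:
  x_1 = (5 - (-4)·1.000 - (-3)·1.000 - (-2)·1.000) / (12) = 1.167
  x_2 = (-1 - (4)·1.167 - (4)·1.000 - (1)·1.000) / (13) = -0.821
  x_3 = (4 - (-3)·1.167 - (-2)·-0.821 - (-1)·1.000) / (9) = 0.762
  x_4 = (-12 - (-2)·1.167 - (2)·-0.821 - (4)·0.762) / (10) = -1.107
Iteration 2:
  x_1 = (5 - (-4)·-0.821 - (-3)·0.762 - (-2)·-1.107) / (12) = 0.149
  x_2 = (-1 - (4)·0.149 - (4)·0.762 - (1)·-1.107) / (13) = -0.272
  x_3 = (4 - (-3)·0.149 - (-2)·-0.272 - (-1)·-1.107) / (9) = 0.311
  x_4 = (-12 - (-2)·0.149 - (2)·-0.272 - (4)·0.311) / (10) = -1.240

(0.149, -0.272, 0.311, -1.240)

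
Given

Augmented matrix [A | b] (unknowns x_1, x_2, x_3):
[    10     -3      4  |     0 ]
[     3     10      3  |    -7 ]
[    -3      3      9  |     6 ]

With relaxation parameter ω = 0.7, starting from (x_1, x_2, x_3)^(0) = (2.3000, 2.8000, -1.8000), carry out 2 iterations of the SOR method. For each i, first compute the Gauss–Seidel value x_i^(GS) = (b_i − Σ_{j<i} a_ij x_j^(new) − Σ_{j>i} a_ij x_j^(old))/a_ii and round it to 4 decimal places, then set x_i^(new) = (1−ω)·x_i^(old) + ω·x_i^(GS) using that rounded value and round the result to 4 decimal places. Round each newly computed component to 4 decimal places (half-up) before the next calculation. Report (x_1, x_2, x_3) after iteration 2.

Iteration 1:
  x_1: GS value = (0 - (-3)·2.8000 - (4)·-1.8000) / (10) = 1.5600;  x_1 ← (1−ω)·2.3000 + ω·1.5600 = 1.7820
  x_2: GS value = (-7 - (3)·1.7820 - (3)·-1.8000) / (10) = -0.6946;  x_2 ← (1−ω)·2.8000 + ω·-0.6946 = 0.3538
  x_3: GS value = (6 - (-3)·1.7820 - (3)·0.3538) / (9) = 1.1427;  x_3 ← (1−ω)·-1.8000 + ω·1.1427 = 0.2599
Iteration 2:
  x_1: GS value = (0 - (-3)·0.3538 - (4)·0.2599) / (10) = 0.0022;  x_1 ← (1−ω)·1.7820 + ω·0.0022 = 0.5361
  x_2: GS value = (-7 - (3)·0.5361 - (3)·0.2599) / (10) = -0.9388;  x_2 ← (1−ω)·0.3538 + ω·-0.9388 = -0.5510
  x_3: GS value = (6 - (-3)·0.5361 - (3)·-0.5510) / (9) = 1.0290;  x_3 ← (1−ω)·0.2599 + ω·1.0290 = 0.7983

(0.5361, -0.5510, 0.7983)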